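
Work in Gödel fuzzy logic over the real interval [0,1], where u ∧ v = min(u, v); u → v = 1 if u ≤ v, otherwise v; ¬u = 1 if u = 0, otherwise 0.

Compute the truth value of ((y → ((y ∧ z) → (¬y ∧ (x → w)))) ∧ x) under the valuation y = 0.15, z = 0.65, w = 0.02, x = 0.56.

(y ∧ z) = min(0.15, 0.65) = 0.15
¬y: Gödel ¬ of 0.15 = 0 (operand ≠ 0)
(x → w): 0.56 > 0.02, so result = 0.02
(¬y ∧ (x → w)) = min(0, 0.02) = 0
((y ∧ z) → (¬y ∧ (x → w))): 0.15 > 0, so result = 0
(y → ((y ∧ z) → (¬y ∧ (x → w)))): 0.15 > 0, so result = 0
((y → ((y ∧ z) → (¬y ∧ (x → w)))) ∧ x) = min(0, 0.56) = 0

0.00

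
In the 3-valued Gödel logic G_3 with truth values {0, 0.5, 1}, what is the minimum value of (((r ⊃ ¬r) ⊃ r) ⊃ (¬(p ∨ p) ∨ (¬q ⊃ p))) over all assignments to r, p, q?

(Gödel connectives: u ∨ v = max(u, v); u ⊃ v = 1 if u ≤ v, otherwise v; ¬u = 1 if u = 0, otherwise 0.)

The minimum is attained at r = 0.5, p = 0.5, q = 0:
  ¬r: Gödel ¬ of 0.5 = 0 (operand ≠ 0)
  (r ⊃ ¬r): 0.5 > 0, so result = 0
  ((r ⊃ ¬r) ⊃ r): 0 ≤ 0.5, so result = 1
  (p ∨ p) = max(0.5, 0.5) = 0.5
  ¬(p ∨ p): Gödel ¬ of 0.5 = 0 (operand ≠ 0)
  ¬q: Gödel ¬ of 0 = 1 (operand is 0)
  (¬q ⊃ p): 1 > 0.5, so result = 0.5
  (¬(p ∨ p) ∨ (¬q ⊃ p)) = max(0, 0.5) = 0.5
  (((r ⊃ ¬r) ⊃ r) ⊃ (¬(p ∨ p) ∨ (¬q ⊃ p))): 1 > 0.5, so result = 0.5
Checking all 27 assignments confirms none give a value below 0.50.

0.50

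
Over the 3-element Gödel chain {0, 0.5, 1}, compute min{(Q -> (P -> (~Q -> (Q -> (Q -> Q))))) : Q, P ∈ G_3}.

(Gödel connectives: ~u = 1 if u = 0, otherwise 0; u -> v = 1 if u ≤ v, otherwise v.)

1.00

Every assignment gives 1. For instance at Q = 0, P = 0:
  ~Q: Gödel ¬ of 0 = 1 (operand is 0)
  (Q -> Q): 0 ≤ 0, so result = 1
  (Q -> (Q -> Q)): 0 ≤ 1, so result = 1
  (~Q -> (Q -> (Q -> Q))): 1 ≤ 1, so result = 1
  (P -> (~Q -> (Q -> (Q -> Q)))): 0 ≤ 1, so result = 1
  (Q -> (P -> (~Q -> (Q -> (Q -> Q))))): 0 ≤ 1, so result = 1
All 9 assignments give value 1 — the formula is a G_3-tautology.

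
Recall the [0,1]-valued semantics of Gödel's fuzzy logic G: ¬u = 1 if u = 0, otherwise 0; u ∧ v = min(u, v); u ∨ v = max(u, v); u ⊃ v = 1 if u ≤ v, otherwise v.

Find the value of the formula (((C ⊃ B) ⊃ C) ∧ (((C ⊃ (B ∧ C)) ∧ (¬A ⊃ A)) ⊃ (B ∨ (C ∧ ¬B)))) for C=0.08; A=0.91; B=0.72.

(C ⊃ B): 0.08 ≤ 0.72, so result = 1
((C ⊃ B) ⊃ C): 1 > 0.08, so result = 0.08
(B ∧ C) = min(0.72, 0.08) = 0.08
(C ⊃ (B ∧ C)): 0.08 ≤ 0.08, so result = 1
¬A: Gödel ¬ of 0.91 = 0 (operand ≠ 0)
(¬A ⊃ A): 0 ≤ 0.91, so result = 1
((C ⊃ (B ∧ C)) ∧ (¬A ⊃ A)) = min(1, 1) = 1
¬B: Gödel ¬ of 0.72 = 0 (operand ≠ 0)
(C ∧ ¬B) = min(0.08, 0) = 0
(B ∨ (C ∧ ¬B)) = max(0.72, 0) = 0.72
(((C ⊃ (B ∧ C)) ∧ (¬A ⊃ A)) ⊃ (B ∨ (C ∧ ¬B))): 1 > 0.72, so result = 0.72
(((C ⊃ B) ⊃ C) ∧ (((C ⊃ (B ∧ C)) ∧ (¬A ⊃ A)) ⊃ (B ∨ (C ∧ ¬B)))) = min(0.08, 0.72) = 0.08

0.08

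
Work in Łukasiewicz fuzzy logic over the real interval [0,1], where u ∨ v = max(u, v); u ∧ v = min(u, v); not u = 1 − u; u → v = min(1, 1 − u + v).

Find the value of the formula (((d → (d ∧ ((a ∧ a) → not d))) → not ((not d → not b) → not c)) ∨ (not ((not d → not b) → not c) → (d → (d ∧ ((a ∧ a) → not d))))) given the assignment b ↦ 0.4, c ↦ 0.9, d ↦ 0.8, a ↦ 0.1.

(a ∧ a) = min(0.1, 0.1) = 0.1
not d: Łukasiewicz ¬ gives 1 − 0.8 = 0.2
((a ∧ a) → not d): min(1, 1 − 0.1 + 0.2) = 1
(d ∧ ((a ∧ a) → not d)) = min(0.8, 1) = 0.8
(d → (d ∧ ((a ∧ a) → not d))): min(1, 1 − 0.8 + 0.8) = 1
not d: Łukasiewicz ¬ gives 1 − 0.8 = 0.2
not b: Łukasiewicz ¬ gives 1 − 0.4 = 0.6
(not d → not b): min(1, 1 − 0.2 + 0.6) = 1
not c: Łukasiewicz ¬ gives 1 − 0.9 = 0.1
((not d → not b) → not c): min(1, 1 − 1 + 0.1) = 0.1
not ((not d → not b) → not c): Łukasiewicz ¬ gives 1 − 0.1 = 0.9
((d → (d ∧ ((a ∧ a) → not d))) → not ((not d → not b) → not c)): min(1, 1 − 1 + 0.9) = 0.9
not d: Łukasiewicz ¬ gives 1 − 0.8 = 0.2
not b: Łukasiewicz ¬ gives 1 − 0.4 = 0.6
(not d → not b): min(1, 1 − 0.2 + 0.6) = 1
not c: Łukasiewicz ¬ gives 1 − 0.9 = 0.1
((not d → not b) → not c): min(1, 1 − 1 + 0.1) = 0.1
not ((not d → not b) → not c): Łukasiewicz ¬ gives 1 − 0.1 = 0.9
(a ∧ a) = min(0.1, 0.1) = 0.1
not d: Łukasiewicz ¬ gives 1 − 0.8 = 0.2
((a ∧ a) → not d): min(1, 1 − 0.1 + 0.2) = 1
(d ∧ ((a ∧ a) → not d)) = min(0.8, 1) = 0.8
(d → (d ∧ ((a ∧ a) → not d))): min(1, 1 − 0.8 + 0.8) = 1
(not ((not d → not b) → not c) → (d → (d ∧ ((a ∧ a) → not d)))): min(1, 1 − 0.9 + 1) = 1
(((d → (d ∧ ((a ∧ a) → not d))) → not ((not d → not b) → not c)) ∨ (not ((not d → not b) → not c) → (d → (d ∧ ((a ∧ a) → not d))))) = max(0.9, 1) = 1

1.00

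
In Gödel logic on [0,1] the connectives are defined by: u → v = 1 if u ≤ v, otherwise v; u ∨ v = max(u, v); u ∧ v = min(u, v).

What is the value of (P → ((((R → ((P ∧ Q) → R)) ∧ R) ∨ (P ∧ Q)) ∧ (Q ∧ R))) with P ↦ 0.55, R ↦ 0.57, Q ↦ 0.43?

0.43

(P ∧ Q) = min(0.55, 0.43) = 0.43
((P ∧ Q) → R): 0.43 ≤ 0.57, so result = 1
(R → ((P ∧ Q) → R)): 0.57 ≤ 1, so result = 1
((R → ((P ∧ Q) → R)) ∧ R) = min(1, 0.57) = 0.57
(P ∧ Q) = min(0.55, 0.43) = 0.43
(((R → ((P ∧ Q) → R)) ∧ R) ∨ (P ∧ Q)) = max(0.57, 0.43) = 0.57
(Q ∧ R) = min(0.43, 0.57) = 0.43
((((R → ((P ∧ Q) → R)) ∧ R) ∨ (P ∧ Q)) ∧ (Q ∧ R)) = min(0.57, 0.43) = 0.43
(P → ((((R → ((P ∧ Q) → R)) ∧ R) ∨ (P ∧ Q)) ∧ (Q ∧ R))): 0.55 > 0.43, so result = 0.43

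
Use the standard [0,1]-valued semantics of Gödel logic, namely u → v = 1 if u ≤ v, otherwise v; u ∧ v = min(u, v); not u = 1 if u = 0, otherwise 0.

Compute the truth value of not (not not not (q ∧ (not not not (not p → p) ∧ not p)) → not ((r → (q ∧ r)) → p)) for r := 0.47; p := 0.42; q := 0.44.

1.00

not p: Gödel ¬ of 0.42 = 0 (operand ≠ 0)
(not p → p): 0 ≤ 0.42, so result = 1
not (not p → p): Gödel ¬ of 1 = 0 (operand ≠ 0)
not not (not p → p): Gödel ¬ of 0 = 1 (operand is 0)
not not not (not p → p): Gödel ¬ of 1 = 0 (operand ≠ 0)
not p: Gödel ¬ of 0.42 = 0 (operand ≠ 0)
(not not not (not p → p) ∧ not p) = min(0, 0) = 0
(q ∧ (not not not (not p → p) ∧ not p)) = min(0.44, 0) = 0
not (q ∧ (not not not (not p → p) ∧ not p)): Gödel ¬ of 0 = 1 (operand is 0)
not not (q ∧ (not not not (not p → p) ∧ not p)): Gödel ¬ of 1 = 0 (operand ≠ 0)
not not not (q ∧ (not not not (not p → p) ∧ not p)): Gödel ¬ of 0 = 1 (operand is 0)
(q ∧ r) = min(0.44, 0.47) = 0.44
(r → (q ∧ r)): 0.47 > 0.44, so result = 0.44
((r → (q ∧ r)) → p): 0.44 > 0.42, so result = 0.42
not ((r → (q ∧ r)) → p): Gödel ¬ of 0.42 = 0 (operand ≠ 0)
(not not not (q ∧ (not not not (not p → p) ∧ not p)) → not ((r → (q ∧ r)) → p)): 1 > 0, so result = 0
not (not not not (q ∧ (not not not (not p → p) ∧ not p)) → not ((r → (q ∧ r)) → p)): Gödel ¬ of 0 = 1 (operand is 0)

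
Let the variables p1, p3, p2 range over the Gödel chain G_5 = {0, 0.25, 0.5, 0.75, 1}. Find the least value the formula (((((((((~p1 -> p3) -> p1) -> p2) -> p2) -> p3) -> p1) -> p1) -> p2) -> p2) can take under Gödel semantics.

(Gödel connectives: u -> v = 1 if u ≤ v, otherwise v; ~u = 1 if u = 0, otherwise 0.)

The minimum is attained at p1 = 0, p3 = 0, p2 = 0:
  ~p1: Gödel ¬ of 0 = 1 (operand is 0)
  (~p1 -> p3): 1 > 0, so result = 0
  ((~p1 -> p3) -> p1): 0 ≤ 0, so result = 1
  (((~p1 -> p3) -> p1) -> p2): 1 > 0, so result = 0
  ((((~p1 -> p3) -> p1) -> p2) -> p2): 0 ≤ 0, so result = 1
  (((((~p1 -> p3) -> p1) -> p2) -> p2) -> p3): 1 > 0, so result = 0
  ((((((~p1 -> p3) -> p1) -> p2) -> p2) -> p3) -> p1): 0 ≤ 0, so result = 1
  (((((((~p1 -> p3) -> p1) -> p2) -> p2) -> p3) -> p1) -> p1): 1 > 0, so result = 0
  ((((((((~p1 -> p3) -> p1) -> p2) -> p2) -> p3) -> p1) -> p1) -> p2): 0 ≤ 0, so result = 1
  (((((((((~p1 -> p3) -> p1) -> p2) -> p2) -> p3) -> p1) -> p1) -> p2) -> p2): 1 > 0, so result = 0
Checking all 125 assignments confirms none give a value below 0.00.

0.00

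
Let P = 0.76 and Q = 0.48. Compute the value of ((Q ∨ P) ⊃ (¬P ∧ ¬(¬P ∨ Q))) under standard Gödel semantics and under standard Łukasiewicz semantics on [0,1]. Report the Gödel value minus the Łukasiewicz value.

-0.48

Gödel evaluation:
  (Q ∨ P) = max(0.48, 0.76) = 0.76
  ¬P: Gödel ¬ of 0.76 = 0 (operand ≠ 0)
  ¬P: Gödel ¬ of 0.76 = 0 (operand ≠ 0)
  (¬P ∨ Q) = max(0, 0.48) = 0.48
  ¬(¬P ∨ Q): Gödel ¬ of 0.48 = 0 (operand ≠ 0)
  (¬P ∧ ¬(¬P ∨ Q)) = min(0, 0) = 0
  ((Q ∨ P) ⊃ (¬P ∧ ¬(¬P ∨ Q))): 0.76 > 0, so result = 0
  Gödel value = 0
Łukasiewicz evaluation:
  (Q ∨ P) = max(0.48, 0.76) = 0.76
  ¬P: Łukasiewicz ¬ gives 1 − 0.76 = 0.24
  ¬P: Łukasiewicz ¬ gives 1 − 0.76 = 0.24
  (¬P ∨ Q) = max(0.24, 0.48) = 0.48
  ¬(¬P ∨ Q): Łukasiewicz ¬ gives 1 − 0.48 = 0.52
  (¬P ∧ ¬(¬P ∨ Q)) = min(0.24, 0.52) = 0.24
  ((Q ∨ P) ⊃ (¬P ∧ ¬(¬P ∨ Q))): min(1, 1 − 0.76 + 0.24) = 0.48
  Łukasiewicz value = 0.48
Difference: 0 − 0.48 = -0.48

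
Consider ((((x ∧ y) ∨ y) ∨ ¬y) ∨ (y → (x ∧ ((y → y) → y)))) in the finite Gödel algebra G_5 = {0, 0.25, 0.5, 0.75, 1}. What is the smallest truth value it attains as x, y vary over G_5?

0.25

The minimum is attained at x = 0, y = 0.25:
  (x ∧ y) = min(0, 0.25) = 0
  ((x ∧ y) ∨ y) = max(0, 0.25) = 0.25
  ¬y: Gödel ¬ of 0.25 = 0 (operand ≠ 0)
  (((x ∧ y) ∨ y) ∨ ¬y) = max(0.25, 0) = 0.25
  (y → y): 0.25 ≤ 0.25, so result = 1
  ((y → y) → y): 1 > 0.25, so result = 0.25
  (x ∧ ((y → y) → y)) = min(0, 0.25) = 0
  (y → (x ∧ ((y → y) → y))): 0.25 > 0, so result = 0
  ((((x ∧ y) ∨ y) ∨ ¬y) ∨ (y → (x ∧ ((y → y) → y)))) = max(0.25, 0) = 0.25
Checking all 25 assignments confirms none give a value below 0.25.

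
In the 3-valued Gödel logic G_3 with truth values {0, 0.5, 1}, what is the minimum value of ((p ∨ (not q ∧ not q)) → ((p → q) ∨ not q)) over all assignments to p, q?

The minimum is attained at p = 1, q = 0.5:
  not q: Gödel ¬ of 0.5 = 0 (operand ≠ 0)
  not q: Gödel ¬ of 0.5 = 0 (operand ≠ 0)
  (not q ∧ not q) = min(0, 0) = 0
  (p ∨ (not q ∧ not q)) = max(1, 0) = 1
  (p → q): 1 > 0.5, so result = 0.5
  not q: Gödel ¬ of 0.5 = 0 (operand ≠ 0)
  ((p → q) ∨ not q) = max(0.5, 0) = 0.5
  ((p ∨ (not q ∧ not q)) → ((p → q) ∨ not q)): 1 > 0.5, so result = 0.5
Checking all 9 assignments confirms none give a value below 0.50.

0.50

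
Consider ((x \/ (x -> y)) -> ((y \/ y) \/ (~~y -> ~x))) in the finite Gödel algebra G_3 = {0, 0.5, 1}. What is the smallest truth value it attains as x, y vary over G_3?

0.50

The minimum is attained at x = 0.5, y = 0.5:
  (x -> y): 0.5 ≤ 0.5, so result = 1
  (x \/ (x -> y)) = max(0.5, 1) = 1
  (y \/ y) = max(0.5, 0.5) = 0.5
  ~y: Gödel ¬ of 0.5 = 0 (operand ≠ 0)
  ~~y: Gödel ¬ of 0 = 1 (operand is 0)
  ~x: Gödel ¬ of 0.5 = 0 (operand ≠ 0)
  (~~y -> ~x): 1 > 0, so result = 0
  ((y \/ y) \/ (~~y -> ~x)) = max(0.5, 0) = 0.5
  ((x \/ (x -> y)) -> ((y \/ y) \/ (~~y -> ~x))): 1 > 0.5, so result = 0.5
Checking all 9 assignments confirms none give a value below 0.50.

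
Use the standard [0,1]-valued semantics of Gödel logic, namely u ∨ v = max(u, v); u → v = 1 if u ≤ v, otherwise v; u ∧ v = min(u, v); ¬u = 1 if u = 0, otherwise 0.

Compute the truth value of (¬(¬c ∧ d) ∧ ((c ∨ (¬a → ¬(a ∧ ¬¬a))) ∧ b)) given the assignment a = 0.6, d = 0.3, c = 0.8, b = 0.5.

¬c: Gödel ¬ of 0.8 = 0 (operand ≠ 0)
(¬c ∧ d) = min(0, 0.3) = 0
¬(¬c ∧ d): Gödel ¬ of 0 = 1 (operand is 0)
¬a: Gödel ¬ of 0.6 = 0 (operand ≠ 0)
¬a: Gödel ¬ of 0.6 = 0 (operand ≠ 0)
¬¬a: Gödel ¬ of 0 = 1 (operand is 0)
(a ∧ ¬¬a) = min(0.6, 1) = 0.6
¬(a ∧ ¬¬a): Gödel ¬ of 0.6 = 0 (operand ≠ 0)
(¬a → ¬(a ∧ ¬¬a)): 0 ≤ 0, so result = 1
(c ∨ (¬a → ¬(a ∧ ¬¬a))) = max(0.8, 1) = 1
((c ∨ (¬a → ¬(a ∧ ¬¬a))) ∧ b) = min(1, 0.5) = 0.5
(¬(¬c ∧ d) ∧ ((c ∨ (¬a → ¬(a ∧ ¬¬a))) ∧ b)) = min(1, 0.5) = 0.5

0.50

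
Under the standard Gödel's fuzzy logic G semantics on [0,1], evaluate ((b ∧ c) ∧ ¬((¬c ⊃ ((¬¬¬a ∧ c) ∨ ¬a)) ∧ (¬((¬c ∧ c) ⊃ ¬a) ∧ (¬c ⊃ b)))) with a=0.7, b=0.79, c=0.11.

0.11

(b ∧ c) = min(0.79, 0.11) = 0.11
¬c: Gödel ¬ of 0.11 = 0 (operand ≠ 0)
¬a: Gödel ¬ of 0.7 = 0 (operand ≠ 0)
¬¬a: Gödel ¬ of 0 = 1 (operand is 0)
¬¬¬a: Gödel ¬ of 1 = 0 (operand ≠ 0)
(¬¬¬a ∧ c) = min(0, 0.11) = 0
¬a: Gödel ¬ of 0.7 = 0 (operand ≠ 0)
((¬¬¬a ∧ c) ∨ ¬a) = max(0, 0) = 0
(¬c ⊃ ((¬¬¬a ∧ c) ∨ ¬a)): 0 ≤ 0, so result = 1
¬c: Gödel ¬ of 0.11 = 0 (operand ≠ 0)
(¬c ∧ c) = min(0, 0.11) = 0
¬a: Gödel ¬ of 0.7 = 0 (operand ≠ 0)
((¬c ∧ c) ⊃ ¬a): 0 ≤ 0, so result = 1
¬((¬c ∧ c) ⊃ ¬a): Gödel ¬ of 1 = 0 (operand ≠ 0)
¬c: Gödel ¬ of 0.11 = 0 (operand ≠ 0)
(¬c ⊃ b): 0 ≤ 0.79, so result = 1
(¬((¬c ∧ c) ⊃ ¬a) ∧ (¬c ⊃ b)) = min(0, 1) = 0
((¬c ⊃ ((¬¬¬a ∧ c) ∨ ¬a)) ∧ (¬((¬c ∧ c) ⊃ ¬a) ∧ (¬c ⊃ b))) = min(1, 0) = 0
¬((¬c ⊃ ((¬¬¬a ∧ c) ∨ ¬a)) ∧ (¬((¬c ∧ c) ⊃ ¬a) ∧ (¬c ⊃ b))): Gödel ¬ of 0 = 1 (operand is 0)
((b ∧ c) ∧ ¬((¬c ⊃ ((¬¬¬a ∧ c) ∨ ¬a)) ∧ (¬((¬c ∧ c) ⊃ ¬a) ∧ (¬c ⊃ b)))) = min(0.11, 1) = 0.11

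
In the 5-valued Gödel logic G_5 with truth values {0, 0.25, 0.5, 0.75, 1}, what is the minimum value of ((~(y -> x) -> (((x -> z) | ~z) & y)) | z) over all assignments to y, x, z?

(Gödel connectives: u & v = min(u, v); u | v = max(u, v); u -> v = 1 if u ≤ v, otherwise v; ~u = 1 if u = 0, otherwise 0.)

0.25

The minimum is attained at y = 0.25, x = 0, z = 0:
  (y -> x): 0.25 > 0, so result = 0
  ~(y -> x): Gödel ¬ of 0 = 1 (operand is 0)
  (x -> z): 0 ≤ 0, so result = 1
  ~z: Gödel ¬ of 0 = 1 (operand is 0)
  ((x -> z) | ~z) = max(1, 1) = 1
  (((x -> z) | ~z) & y) = min(1, 0.25) = 0.25
  (~(y -> x) -> (((x -> z) | ~z) & y)): 1 > 0.25, so result = 0.25
  ((~(y -> x) -> (((x -> z) | ~z) & y)) | z) = max(0.25, 0) = 0.25
Checking all 125 assignments confirms none give a value below 0.25.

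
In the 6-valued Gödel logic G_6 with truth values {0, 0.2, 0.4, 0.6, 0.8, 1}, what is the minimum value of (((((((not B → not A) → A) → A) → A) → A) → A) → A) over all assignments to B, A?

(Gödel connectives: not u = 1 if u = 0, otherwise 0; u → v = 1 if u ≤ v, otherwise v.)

0.20

The minimum is attained at B = 0, A = 0.2:
  not B: Gödel ¬ of 0 = 1 (operand is 0)
  not A: Gödel ¬ of 0.2 = 0 (operand ≠ 0)
  (not B → not A): 1 > 0, so result = 0
  ((not B → not A) → A): 0 ≤ 0.2, so result = 1
  (((not B → not A) → A) → A): 1 > 0.2, so result = 0.2
  ((((not B → not A) → A) → A) → A): 0.2 ≤ 0.2, so result = 1
  (((((not B → not A) → A) → A) → A) → A): 1 > 0.2, so result = 0.2
  ((((((not B → not A) → A) → A) → A) → A) → A): 0.2 ≤ 0.2, so result = 1
  (((((((not B → not A) → A) → A) → A) → A) → A) → A): 1 > 0.2, so result = 0.2
Checking all 36 assignments confirms none give a value below 0.20.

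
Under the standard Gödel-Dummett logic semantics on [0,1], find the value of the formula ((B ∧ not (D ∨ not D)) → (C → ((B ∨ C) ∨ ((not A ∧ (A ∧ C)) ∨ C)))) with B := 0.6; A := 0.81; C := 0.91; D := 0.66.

1.00

not D: Gödel ¬ of 0.66 = 0 (operand ≠ 0)
(D ∨ not D) = max(0.66, 0) = 0.66
not (D ∨ not D): Gödel ¬ of 0.66 = 0 (operand ≠ 0)
(B ∧ not (D ∨ not D)) = min(0.6, 0) = 0
(B ∨ C) = max(0.6, 0.91) = 0.91
not A: Gödel ¬ of 0.81 = 0 (operand ≠ 0)
(A ∧ C) = min(0.81, 0.91) = 0.81
(not A ∧ (A ∧ C)) = min(0, 0.81) = 0
((not A ∧ (A ∧ C)) ∨ C) = max(0, 0.91) = 0.91
((B ∨ C) ∨ ((not A ∧ (A ∧ C)) ∨ C)) = max(0.91, 0.91) = 0.91
(C → ((B ∨ C) ∨ ((not A ∧ (A ∧ C)) ∨ C))): 0.91 ≤ 0.91, so result = 1
((B ∧ not (D ∨ not D)) → (C → ((B ∨ C) ∨ ((not A ∧ (A ∧ C)) ∨ C)))): 0 ≤ 1, so result = 1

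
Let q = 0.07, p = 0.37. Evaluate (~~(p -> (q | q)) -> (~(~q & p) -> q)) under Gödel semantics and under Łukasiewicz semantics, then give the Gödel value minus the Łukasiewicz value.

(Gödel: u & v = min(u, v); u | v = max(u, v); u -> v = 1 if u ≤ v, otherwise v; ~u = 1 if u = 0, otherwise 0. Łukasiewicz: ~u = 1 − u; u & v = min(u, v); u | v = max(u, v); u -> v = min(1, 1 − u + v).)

-0.67

Gödel evaluation:
  (q | q) = max(0.07, 0.07) = 0.07
  (p -> (q | q)): 0.37 > 0.07, so result = 0.07
  ~(p -> (q | q)): Gödel ¬ of 0.07 = 0 (operand ≠ 0)
  ~~(p -> (q | q)): Gödel ¬ of 0 = 1 (operand is 0)
  ~q: Gödel ¬ of 0.07 = 0 (operand ≠ 0)
  (~q & p) = min(0, 0.37) = 0
  ~(~q & p): Gödel ¬ of 0 = 1 (operand is 0)
  (~(~q & p) -> q): 1 > 0.07, so result = 0.07
  (~~(p -> (q | q)) -> (~(~q & p) -> q)): 1 > 0.07, so result = 0.07
  Gödel value = 0.07
Łukasiewicz evaluation:
  (q | q) = max(0.07, 0.07) = 0.07
  (p -> (q | q)): min(1, 1 − 0.37 + 0.07) = 0.7
  ~(p -> (q | q)): Łukasiewicz ¬ gives 1 − 0.7 = 0.3
  ~~(p -> (q | q)): Łukasiewicz ¬ gives 1 − 0.3 = 0.7
  ~q: Łukasiewicz ¬ gives 1 − 0.07 = 0.93
  (~q & p) = min(0.93, 0.37) = 0.37
  ~(~q & p): Łukasiewicz ¬ gives 1 − 0.37 = 0.63
  (~(~q & p) -> q): min(1, 1 − 0.63 + 0.07) = 0.44
  (~~(p -> (q | q)) -> (~(~q & p) -> q)): min(1, 1 − 0.7 + 0.44) = 0.74
  Łukasiewicz value = 0.74
Difference: 0.07 − 0.74 = -0.67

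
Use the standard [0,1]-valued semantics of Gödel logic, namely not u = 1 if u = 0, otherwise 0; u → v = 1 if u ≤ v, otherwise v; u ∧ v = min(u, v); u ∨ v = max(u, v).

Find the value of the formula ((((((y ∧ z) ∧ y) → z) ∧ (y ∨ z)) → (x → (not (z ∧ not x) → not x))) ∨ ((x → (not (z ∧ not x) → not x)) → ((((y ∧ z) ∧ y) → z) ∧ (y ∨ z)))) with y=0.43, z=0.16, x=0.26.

(y ∧ z) = min(0.43, 0.16) = 0.16
((y ∧ z) ∧ y) = min(0.16, 0.43) = 0.16
(((y ∧ z) ∧ y) → z): 0.16 ≤ 0.16, so result = 1
(y ∨ z) = max(0.43, 0.16) = 0.43
((((y ∧ z) ∧ y) → z) ∧ (y ∨ z)) = min(1, 0.43) = 0.43
not x: Gödel ¬ of 0.26 = 0 (operand ≠ 0)
(z ∧ not x) = min(0.16, 0) = 0
not (z ∧ not x): Gödel ¬ of 0 = 1 (operand is 0)
not x: Gödel ¬ of 0.26 = 0 (operand ≠ 0)
(not (z ∧ not x) → not x): 1 > 0, so result = 0
(x → (not (z ∧ not x) → not x)): 0.26 > 0, so result = 0
(((((y ∧ z) ∧ y) → z) ∧ (y ∨ z)) → (x → (not (z ∧ not x) → not x))): 0.43 > 0, so result = 0
not x: Gödel ¬ of 0.26 = 0 (operand ≠ 0)
(z ∧ not x) = min(0.16, 0) = 0
not (z ∧ not x): Gödel ¬ of 0 = 1 (operand is 0)
not x: Gödel ¬ of 0.26 = 0 (operand ≠ 0)
(not (z ∧ not x) → not x): 1 > 0, so result = 0
(x → (not (z ∧ not x) → not x)): 0.26 > 0, so result = 0
(y ∧ z) = min(0.43, 0.16) = 0.16
((y ∧ z) ∧ y) = min(0.16, 0.43) = 0.16
(((y ∧ z) ∧ y) → z): 0.16 ≤ 0.16, so result = 1
(y ∨ z) = max(0.43, 0.16) = 0.43
((((y ∧ z) ∧ y) → z) ∧ (y ∨ z)) = min(1, 0.43) = 0.43
((x → (not (z ∧ not x) → not x)) → ((((y ∧ z) ∧ y) → z) ∧ (y ∨ z))): 0 ≤ 0.43, so result = 1
((((((y ∧ z) ∧ y) → z) ∧ (y ∨ z)) → (x → (not (z ∧ not x) → not x))) ∨ ((x → (not (z ∧ not x) → not x)) → ((((y ∧ z) ∧ y) → z) ∧ (y ∨ z)))) = max(0, 1) = 1

1.00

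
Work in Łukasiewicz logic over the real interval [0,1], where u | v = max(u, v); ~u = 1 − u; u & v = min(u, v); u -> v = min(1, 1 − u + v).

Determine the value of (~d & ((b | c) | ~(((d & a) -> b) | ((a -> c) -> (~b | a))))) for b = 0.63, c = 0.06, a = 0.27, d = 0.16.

0.63

~d: Łukasiewicz ¬ gives 1 − 0.16 = 0.84
(b | c) = max(0.63, 0.06) = 0.63
(d & a) = min(0.16, 0.27) = 0.16
((d & a) -> b): min(1, 1 − 0.16 + 0.63) = 1
(a -> c): min(1, 1 − 0.27 + 0.06) = 0.79
~b: Łukasiewicz ¬ gives 1 − 0.63 = 0.37
(~b | a) = max(0.37, 0.27) = 0.37
((a -> c) -> (~b | a)): min(1, 1 − 0.79 + 0.37) = 0.58
(((d & a) -> b) | ((a -> c) -> (~b | a))) = max(1, 0.58) = 1
~(((d & a) -> b) | ((a -> c) -> (~b | a))): Łukasiewicz ¬ gives 1 − 1 = 0
((b | c) | ~(((d & a) -> b) | ((a -> c) -> (~b | a)))) = max(0.63, 0) = 0.63
(~d & ((b | c) | ~(((d & a) -> b) | ((a -> c) -> (~b | a))))) = min(0.84, 0.63) = 0.63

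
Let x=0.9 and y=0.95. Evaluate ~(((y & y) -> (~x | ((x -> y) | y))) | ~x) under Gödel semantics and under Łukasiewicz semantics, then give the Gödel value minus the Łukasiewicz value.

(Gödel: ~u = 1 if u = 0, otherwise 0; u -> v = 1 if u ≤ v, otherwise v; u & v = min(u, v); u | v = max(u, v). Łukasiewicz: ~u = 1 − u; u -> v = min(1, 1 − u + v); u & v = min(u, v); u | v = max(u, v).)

0.00

Gödel evaluation:
  (y & y) = min(0.95, 0.95) = 0.95
  ~x: Gödel ¬ of 0.9 = 0 (operand ≠ 0)
  (x -> y): 0.9 ≤ 0.95, so result = 1
  ((x -> y) | y) = max(1, 0.95) = 1
  (~x | ((x -> y) | y)) = max(0, 1) = 1
  ((y & y) -> (~x | ((x -> y) | y))): 0.95 ≤ 1, so result = 1
  ~x: Gödel ¬ of 0.9 = 0 (operand ≠ 0)
  (((y & y) -> (~x | ((x -> y) | y))) | ~x) = max(1, 0) = 1
  ~(((y & y) -> (~x | ((x -> y) | y))) | ~x): Gödel ¬ of 1 = 0 (operand ≠ 0)
  Gödel value = 0
Łukasiewicz evaluation:
  (y & y) = min(0.95, 0.95) = 0.95
  ~x: Łukasiewicz ¬ gives 1 − 0.9 = 0.1
  (x -> y): min(1, 1 − 0.9 + 0.95) = 1
  ((x -> y) | y) = max(1, 0.95) = 1
  (~x | ((x -> y) | y)) = max(0.1, 1) = 1
  ((y & y) -> (~x | ((x -> y) | y))): min(1, 1 − 0.95 + 1) = 1
  ~x: Łukasiewicz ¬ gives 1 − 0.9 = 0.1
  (((y & y) -> (~x | ((x -> y) | y))) | ~x) = max(1, 0.1) = 1
  ~(((y & y) -> (~x | ((x -> y) | y))) | ~x): Łukasiewicz ¬ gives 1 − 1 = 0
  Łukasiewicz value = 0
Difference: 0 − 0 = 0.00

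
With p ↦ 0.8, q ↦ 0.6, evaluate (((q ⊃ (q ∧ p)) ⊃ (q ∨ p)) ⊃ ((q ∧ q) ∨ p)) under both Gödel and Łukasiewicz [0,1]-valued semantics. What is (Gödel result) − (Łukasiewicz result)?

Gödel evaluation:
  (q ∧ p) = min(0.6, 0.8) = 0.6
  (q ⊃ (q ∧ p)): 0.6 ≤ 0.6, so result = 1
  (q ∨ p) = max(0.6, 0.8) = 0.8
  ((q ⊃ (q ∧ p)) ⊃ (q ∨ p)): 1 > 0.8, so result = 0.8
  (q ∧ q) = min(0.6, 0.6) = 0.6
  ((q ∧ q) ∨ p) = max(0.6, 0.8) = 0.8
  (((q ⊃ (q ∧ p)) ⊃ (q ∨ p)) ⊃ ((q ∧ q) ∨ p)): 0.8 ≤ 0.8, so result = 1
  Gödel value = 1
Łukasiewicz evaluation:
  (q ∧ p) = min(0.6, 0.8) = 0.6
  (q ⊃ (q ∧ p)): min(1, 1 − 0.6 + 0.6) = 1
  (q ∨ p) = max(0.6, 0.8) = 0.8
  ((q ⊃ (q ∧ p)) ⊃ (q ∨ p)): min(1, 1 − 1 + 0.8) = 0.8
  (q ∧ q) = min(0.6, 0.6) = 0.6
  ((q ∧ q) ∨ p) = max(0.6, 0.8) = 0.8
  (((q ⊃ (q ∧ p)) ⊃ (q ∨ p)) ⊃ ((q ∧ q) ∨ p)): min(1, 1 − 0.8 + 0.8) = 1
  Łukasiewicz value = 1
Difference: 1 − 1 = 0.00

0.00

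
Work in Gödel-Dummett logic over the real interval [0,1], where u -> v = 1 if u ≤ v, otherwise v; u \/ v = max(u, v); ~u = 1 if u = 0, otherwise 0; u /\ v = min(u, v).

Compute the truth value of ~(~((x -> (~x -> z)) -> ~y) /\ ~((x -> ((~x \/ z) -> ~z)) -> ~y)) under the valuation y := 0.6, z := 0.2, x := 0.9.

~x: Gödel ¬ of 0.9 = 0 (operand ≠ 0)
(~x -> z): 0 ≤ 0.2, so result = 1
(x -> (~x -> z)): 0.9 ≤ 1, so result = 1
~y: Gödel ¬ of 0.6 = 0 (operand ≠ 0)
((x -> (~x -> z)) -> ~y): 1 > 0, so result = 0
~((x -> (~x -> z)) -> ~y): Gödel ¬ of 0 = 1 (operand is 0)
~x: Gödel ¬ of 0.9 = 0 (operand ≠ 0)
(~x \/ z) = max(0, 0.2) = 0.2
~z: Gödel ¬ of 0.2 = 0 (operand ≠ 0)
((~x \/ z) -> ~z): 0.2 > 0, so result = 0
(x -> ((~x \/ z) -> ~z)): 0.9 > 0, so result = 0
~y: Gödel ¬ of 0.6 = 0 (operand ≠ 0)
((x -> ((~x \/ z) -> ~z)) -> ~y): 0 ≤ 0, so result = 1
~((x -> ((~x \/ z) -> ~z)) -> ~y): Gödel ¬ of 1 = 0 (operand ≠ 0)
(~((x -> (~x -> z)) -> ~y) /\ ~((x -> ((~x \/ z) -> ~z)) -> ~y)) = min(1, 0) = 0
~(~((x -> (~x -> z)) -> ~y) /\ ~((x -> ((~x \/ z) -> ~z)) -> ~y)): Gödel ¬ of 0 = 1 (operand is 0)

1.00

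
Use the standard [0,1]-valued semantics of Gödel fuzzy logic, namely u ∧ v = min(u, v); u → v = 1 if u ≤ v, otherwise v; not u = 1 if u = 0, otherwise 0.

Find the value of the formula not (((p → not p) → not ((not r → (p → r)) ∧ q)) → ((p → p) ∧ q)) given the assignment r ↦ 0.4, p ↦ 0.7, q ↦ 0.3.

not p: Gödel ¬ of 0.7 = 0 (operand ≠ 0)
(p → not p): 0.7 > 0, so result = 0
not r: Gödel ¬ of 0.4 = 0 (operand ≠ 0)
(p → r): 0.7 > 0.4, so result = 0.4
(not r → (p → r)): 0 ≤ 0.4, so result = 1
((not r → (p → r)) ∧ q) = min(1, 0.3) = 0.3
not ((not r → (p → r)) ∧ q): Gödel ¬ of 0.3 = 0 (operand ≠ 0)
((p → not p) → not ((not r → (p → r)) ∧ q)): 0 ≤ 0, so result = 1
(p → p): 0.7 ≤ 0.7, so result = 1
((p → p) ∧ q) = min(1, 0.3) = 0.3
(((p → not p) → not ((not r → (p → r)) ∧ q)) → ((p → p) ∧ q)): 1 > 0.3, so result = 0.3
not (((p → not p) → not ((not r → (p → r)) ∧ q)) → ((p → p) ∧ q)): Gödel ¬ of 0.3 = 0 (operand ≠ 0)

0.00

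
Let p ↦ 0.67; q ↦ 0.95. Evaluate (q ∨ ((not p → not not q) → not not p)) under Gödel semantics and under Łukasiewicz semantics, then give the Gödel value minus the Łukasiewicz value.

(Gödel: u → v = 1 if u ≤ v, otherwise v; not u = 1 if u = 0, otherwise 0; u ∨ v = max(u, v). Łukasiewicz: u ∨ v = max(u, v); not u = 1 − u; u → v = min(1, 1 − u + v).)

0.05

Gödel evaluation:
  not p: Gödel ¬ of 0.67 = 0 (operand ≠ 0)
  not q: Gödel ¬ of 0.95 = 0 (operand ≠ 0)
  not not q: Gödel ¬ of 0 = 1 (operand is 0)
  (not p → not not q): 0 ≤ 1, so result = 1
  not p: Gödel ¬ of 0.67 = 0 (operand ≠ 0)
  not not p: Gödel ¬ of 0 = 1 (operand is 0)
  ((not p → not not q) → not not p): 1 ≤ 1, so result = 1
  (q ∨ ((not p → not not q) → not not p)) = max(0.95, 1) = 1
  Gödel value = 1
Łukasiewicz evaluation:
  not p: Łukasiewicz ¬ gives 1 − 0.67 = 0.33
  not q: Łukasiewicz ¬ gives 1 − 0.95 = 0.05
  not not q: Łukasiewicz ¬ gives 1 − 0.05 = 0.95
  (not p → not not q): min(1, 1 − 0.33 + 0.95) = 1
  not p: Łukasiewicz ¬ gives 1 − 0.67 = 0.33
  not not p: Łukasiewicz ¬ gives 1 − 0.33 = 0.67
  ((not p → not not q) → not not p): min(1, 1 − 1 + 0.67) = 0.67
  (q ∨ ((not p → not not q) → not not p)) = max(0.95, 0.67) = 0.95
  Łukasiewicz value = 0.95
Difference: 1 − 0.95 = 0.05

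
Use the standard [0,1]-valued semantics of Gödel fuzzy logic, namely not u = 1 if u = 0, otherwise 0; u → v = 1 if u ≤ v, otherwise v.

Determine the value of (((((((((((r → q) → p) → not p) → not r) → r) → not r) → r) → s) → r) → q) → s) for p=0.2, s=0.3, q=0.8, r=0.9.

(r → q): 0.9 > 0.8, so result = 0.8
((r → q) → p): 0.8 > 0.2, so result = 0.2
not p: Gödel ¬ of 0.2 = 0 (operand ≠ 0)
(((r → q) → p) → not p): 0.2 > 0, so result = 0
not r: Gödel ¬ of 0.9 = 0 (operand ≠ 0)
((((r → q) → p) → not p) → not r): 0 ≤ 0, so result = 1
(((((r → q) → p) → not p) → not r) → r): 1 > 0.9, so result = 0.9
not r: Gödel ¬ of 0.9 = 0 (operand ≠ 0)
((((((r → q) → p) → not p) → not r) → r) → not r): 0.9 > 0, so result = 0
(((((((r → q) → p) → not p) → not r) → r) → not r) → r): 0 ≤ 0.9, so result = 1
((((((((r → q) → p) → not p) → not r) → r) → not r) → r) → s): 1 > 0.3, so result = 0.3
(((((((((r → q) → p) → not p) → not r) → r) → not r) → r) → s) → r): 0.3 ≤ 0.9, so result = 1
((((((((((r → q) → p) → not p) → not r) → r) → not r) → r) → s) → r) → q): 1 > 0.8, so result = 0.8
(((((((((((r → q) → p) → not p) → not r) → r) → not r) → r) → s) → r) → q) → s): 0.8 > 0.3, so result = 0.3

0.30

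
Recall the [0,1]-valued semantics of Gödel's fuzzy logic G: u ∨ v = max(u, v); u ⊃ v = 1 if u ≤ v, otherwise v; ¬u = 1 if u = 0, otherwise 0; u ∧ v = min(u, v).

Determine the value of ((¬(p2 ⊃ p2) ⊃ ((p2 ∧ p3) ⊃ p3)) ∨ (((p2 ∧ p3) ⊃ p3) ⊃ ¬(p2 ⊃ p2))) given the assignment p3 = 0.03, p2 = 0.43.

1.00

(p2 ⊃ p2): 0.43 ≤ 0.43, so result = 1
¬(p2 ⊃ p2): Gödel ¬ of 1 = 0 (operand ≠ 0)
(p2 ∧ p3) = min(0.43, 0.03) = 0.03
((p2 ∧ p3) ⊃ p3): 0.03 ≤ 0.03, so result = 1
(¬(p2 ⊃ p2) ⊃ ((p2 ∧ p3) ⊃ p3)): 0 ≤ 1, so result = 1
(p2 ∧ p3) = min(0.43, 0.03) = 0.03
((p2 ∧ p3) ⊃ p3): 0.03 ≤ 0.03, so result = 1
(p2 ⊃ p2): 0.43 ≤ 0.43, so result = 1
¬(p2 ⊃ p2): Gödel ¬ of 1 = 0 (operand ≠ 0)
(((p2 ∧ p3) ⊃ p3) ⊃ ¬(p2 ⊃ p2)): 1 > 0, so result = 0
((¬(p2 ⊃ p2) ⊃ ((p2 ∧ p3) ⊃ p3)) ∨ (((p2 ∧ p3) ⊃ p3) ⊃ ¬(p2 ⊃ p2))) = max(1, 0) = 1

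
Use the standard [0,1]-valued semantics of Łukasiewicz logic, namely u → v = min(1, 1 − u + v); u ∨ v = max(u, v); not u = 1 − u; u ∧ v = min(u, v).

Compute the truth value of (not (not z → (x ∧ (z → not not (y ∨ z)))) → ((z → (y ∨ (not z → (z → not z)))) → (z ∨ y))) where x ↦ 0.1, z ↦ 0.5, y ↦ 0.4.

not z: Łukasiewicz ¬ gives 1 − 0.5 = 0.5
(y ∨ z) = max(0.4, 0.5) = 0.5
not (y ∨ z): Łukasiewicz ¬ gives 1 − 0.5 = 0.5
not not (y ∨ z): Łukasiewicz ¬ gives 1 − 0.5 = 0.5
(z → not not (y ∨ z)): min(1, 1 − 0.5 + 0.5) = 1
(x ∧ (z → not not (y ∨ z))) = min(0.1, 1) = 0.1
(not z → (x ∧ (z → not not (y ∨ z)))): min(1, 1 − 0.5 + 0.1) = 0.6
not (not z → (x ∧ (z → not not (y ∨ z)))): Łukasiewicz ¬ gives 1 − 0.6 = 0.4
not z: Łukasiewicz ¬ gives 1 − 0.5 = 0.5
not z: Łukasiewicz ¬ gives 1 − 0.5 = 0.5
(z → not z): min(1, 1 − 0.5 + 0.5) = 1
(not z → (z → not z)): min(1, 1 − 0.5 + 1) = 1
(y ∨ (not z → (z → not z))) = max(0.4, 1) = 1
(z → (y ∨ (not z → (z → not z)))): min(1, 1 − 0.5 + 1) = 1
(z ∨ y) = max(0.5, 0.4) = 0.5
((z → (y ∨ (not z → (z → not z)))) → (z ∨ y)): min(1, 1 − 1 + 0.5) = 0.5
(not (not z → (x ∧ (z → not not (y ∨ z)))) → ((z → (y ∨ (not z → (z → not z)))) → (z ∨ y))): min(1, 1 − 0.4 + 0.5) = 1

1.00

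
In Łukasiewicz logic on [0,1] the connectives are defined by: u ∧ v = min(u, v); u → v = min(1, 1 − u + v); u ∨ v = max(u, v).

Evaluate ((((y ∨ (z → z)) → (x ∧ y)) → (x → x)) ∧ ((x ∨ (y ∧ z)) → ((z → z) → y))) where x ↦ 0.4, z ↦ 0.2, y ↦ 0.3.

0.90

(z → z): min(1, 1 − 0.2 + 0.2) = 1
(y ∨ (z → z)) = max(0.3, 1) = 1
(x ∧ y) = min(0.4, 0.3) = 0.3
((y ∨ (z → z)) → (x ∧ y)): min(1, 1 − 1 + 0.3) = 0.3
(x → x): min(1, 1 − 0.4 + 0.4) = 1
(((y ∨ (z → z)) → (x ∧ y)) → (x → x)): min(1, 1 − 0.3 + 1) = 1
(y ∧ z) = min(0.3, 0.2) = 0.2
(x ∨ (y ∧ z)) = max(0.4, 0.2) = 0.4
(z → z): min(1, 1 − 0.2 + 0.2) = 1
((z → z) → y): min(1, 1 − 1 + 0.3) = 0.3
((x ∨ (y ∧ z)) → ((z → z) → y)): min(1, 1 − 0.4 + 0.3) = 0.9
((((y ∨ (z → z)) → (x ∧ y)) → (x → x)) ∧ ((x ∨ (y ∧ z)) → ((z → z) → y))) = min(1, 0.9) = 0.9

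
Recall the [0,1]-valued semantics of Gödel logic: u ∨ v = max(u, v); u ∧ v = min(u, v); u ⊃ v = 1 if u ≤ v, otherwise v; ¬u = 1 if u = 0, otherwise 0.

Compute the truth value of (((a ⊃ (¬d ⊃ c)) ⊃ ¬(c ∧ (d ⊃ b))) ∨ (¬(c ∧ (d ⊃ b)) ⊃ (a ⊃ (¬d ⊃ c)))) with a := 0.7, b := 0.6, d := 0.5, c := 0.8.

¬d: Gödel ¬ of 0.5 = 0 (operand ≠ 0)
(¬d ⊃ c): 0 ≤ 0.8, so result = 1
(a ⊃ (¬d ⊃ c)): 0.7 ≤ 1, so result = 1
(d ⊃ b): 0.5 ≤ 0.6, so result = 1
(c ∧ (d ⊃ b)) = min(0.8, 1) = 0.8
¬(c ∧ (d ⊃ b)): Gödel ¬ of 0.8 = 0 (operand ≠ 0)
((a ⊃ (¬d ⊃ c)) ⊃ ¬(c ∧ (d ⊃ b))): 1 > 0, so result = 0
(d ⊃ b): 0.5 ≤ 0.6, so result = 1
(c ∧ (d ⊃ b)) = min(0.8, 1) = 0.8
¬(c ∧ (d ⊃ b)): Gödel ¬ of 0.8 = 0 (operand ≠ 0)
¬d: Gödel ¬ of 0.5 = 0 (operand ≠ 0)
(¬d ⊃ c): 0 ≤ 0.8, so result = 1
(a ⊃ (¬d ⊃ c)): 0.7 ≤ 1, so result = 1
(¬(c ∧ (d ⊃ b)) ⊃ (a ⊃ (¬d ⊃ c))): 0 ≤ 1, so result = 1
(((a ⊃ (¬d ⊃ c)) ⊃ ¬(c ∧ (d ⊃ b))) ∨ (¬(c ∧ (d ⊃ b)) ⊃ (a ⊃ (¬d ⊃ c)))) = max(0, 1) = 1

1.00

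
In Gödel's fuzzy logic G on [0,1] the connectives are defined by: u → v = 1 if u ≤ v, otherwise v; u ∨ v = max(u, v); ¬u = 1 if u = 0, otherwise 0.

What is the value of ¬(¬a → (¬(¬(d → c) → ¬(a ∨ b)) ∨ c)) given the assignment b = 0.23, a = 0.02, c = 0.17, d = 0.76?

0.00

¬a: Gödel ¬ of 0.02 = 0 (operand ≠ 0)
(d → c): 0.76 > 0.17, so result = 0.17
¬(d → c): Gödel ¬ of 0.17 = 0 (operand ≠ 0)
(a ∨ b) = max(0.02, 0.23) = 0.23
¬(a ∨ b): Gödel ¬ of 0.23 = 0 (operand ≠ 0)
(¬(d → c) → ¬(a ∨ b)): 0 ≤ 0, so result = 1
¬(¬(d → c) → ¬(a ∨ b)): Gödel ¬ of 1 = 0 (operand ≠ 0)
(¬(¬(d → c) → ¬(a ∨ b)) ∨ c) = max(0, 0.17) = 0.17
(¬a → (¬(¬(d → c) → ¬(a ∨ b)) ∨ c)): 0 ≤ 0.17, so result = 1
¬(¬a → (¬(¬(d → c) → ¬(a ∨ b)) ∨ c)): Gödel ¬ of 1 = 0 (operand ≠ 0)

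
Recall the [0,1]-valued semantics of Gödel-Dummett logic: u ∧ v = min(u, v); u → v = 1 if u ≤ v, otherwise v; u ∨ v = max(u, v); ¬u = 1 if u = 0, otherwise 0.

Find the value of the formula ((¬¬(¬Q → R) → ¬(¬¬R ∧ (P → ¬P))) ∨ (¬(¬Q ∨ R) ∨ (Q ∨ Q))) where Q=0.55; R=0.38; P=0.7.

1.00

¬Q: Gödel ¬ of 0.55 = 0 (operand ≠ 0)
(¬Q → R): 0 ≤ 0.38, so result = 1
¬(¬Q → R): Gödel ¬ of 1 = 0 (operand ≠ 0)
¬¬(¬Q → R): Gödel ¬ of 0 = 1 (operand is 0)
¬R: Gödel ¬ of 0.38 = 0 (operand ≠ 0)
¬¬R: Gödel ¬ of 0 = 1 (operand is 0)
¬P: Gödel ¬ of 0.7 = 0 (operand ≠ 0)
(P → ¬P): 0.7 > 0, so result = 0
(¬¬R ∧ (P → ¬P)) = min(1, 0) = 0
¬(¬¬R ∧ (P → ¬P)): Gödel ¬ of 0 = 1 (operand is 0)
(¬¬(¬Q → R) → ¬(¬¬R ∧ (P → ¬P))): 1 ≤ 1, so result = 1
¬Q: Gödel ¬ of 0.55 = 0 (operand ≠ 0)
(¬Q ∨ R) = max(0, 0.38) = 0.38
¬(¬Q ∨ R): Gödel ¬ of 0.38 = 0 (operand ≠ 0)
(Q ∨ Q) = max(0.55, 0.55) = 0.55
(¬(¬Q ∨ R) ∨ (Q ∨ Q)) = max(0, 0.55) = 0.55
((¬¬(¬Q → R) → ¬(¬¬R ∧ (P → ¬P))) ∨ (¬(¬Q ∨ R) ∨ (Q ∨ Q))) = max(1, 0.55) = 1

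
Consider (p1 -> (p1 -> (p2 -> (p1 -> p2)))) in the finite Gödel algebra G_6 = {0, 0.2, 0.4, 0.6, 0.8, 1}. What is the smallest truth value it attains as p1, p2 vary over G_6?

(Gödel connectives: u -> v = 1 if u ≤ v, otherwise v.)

1.00

Every assignment gives 1. For instance at p1 = 0, p2 = 0:
  (p1 -> p2): 0 ≤ 0, so result = 1
  (p2 -> (p1 -> p2)): 0 ≤ 1, so result = 1
  (p1 -> (p2 -> (p1 -> p2))): 0 ≤ 1, so result = 1
  (p1 -> (p1 -> (p2 -> (p1 -> p2)))): 0 ≤ 1, so result = 1
All 36 assignments give value 1 — the formula is a G_6-tautology.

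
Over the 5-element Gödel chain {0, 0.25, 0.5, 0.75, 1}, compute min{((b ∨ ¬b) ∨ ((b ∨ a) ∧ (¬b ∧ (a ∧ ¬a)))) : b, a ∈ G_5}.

The minimum is attained at b = 0.25, a = 0:
  ¬b: Gödel ¬ of 0.25 = 0 (operand ≠ 0)
  (b ∨ ¬b) = max(0.25, 0) = 0.25
  (b ∨ a) = max(0.25, 0) = 0.25
  ¬b: Gödel ¬ of 0.25 = 0 (operand ≠ 0)
  ¬a: Gödel ¬ of 0 = 1 (operand is 0)
  (a ∧ ¬a) = min(0, 1) = 0
  (¬b ∧ (a ∧ ¬a)) = min(0, 0) = 0
  ((b ∨ a) ∧ (¬b ∧ (a ∧ ¬a))) = min(0.25, 0) = 0
  ((b ∨ ¬b) ∨ ((b ∨ a) ∧ (¬b ∧ (a ∧ ¬a)))) = max(0.25, 0) = 0.25
Checking all 25 assignments confirms none give a value below 0.25.

0.25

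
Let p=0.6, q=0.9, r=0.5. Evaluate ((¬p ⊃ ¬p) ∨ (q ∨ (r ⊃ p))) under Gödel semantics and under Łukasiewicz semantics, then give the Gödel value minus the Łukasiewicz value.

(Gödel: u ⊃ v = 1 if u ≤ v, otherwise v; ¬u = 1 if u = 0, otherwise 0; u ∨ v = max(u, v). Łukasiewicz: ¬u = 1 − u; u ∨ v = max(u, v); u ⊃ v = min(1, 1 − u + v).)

Gödel evaluation:
  ¬p: Gödel ¬ of 0.6 = 0 (operand ≠ 0)
  ¬p: Gödel ¬ of 0.6 = 0 (operand ≠ 0)
  (¬p ⊃ ¬p): 0 ≤ 0, so result = 1
  (r ⊃ p): 0.5 ≤ 0.6, so result = 1
  (q ∨ (r ⊃ p)) = max(0.9, 1) = 1
  ((¬p ⊃ ¬p) ∨ (q ∨ (r ⊃ p))) = max(1, 1) = 1
  Gödel value = 1
Łukasiewicz evaluation:
  ¬p: Łukasiewicz ¬ gives 1 − 0.6 = 0.4
  ¬p: Łukasiewicz ¬ gives 1 − 0.6 = 0.4
  (¬p ⊃ ¬p): min(1, 1 − 0.4 + 0.4) = 1
  (r ⊃ p): min(1, 1 − 0.5 + 0.6) = 1
  (q ∨ (r ⊃ p)) = max(0.9, 1) = 1
  ((¬p ⊃ ¬p) ∨ (q ∨ (r ⊃ p))) = max(1, 1) = 1
  Łukasiewicz value = 1
Difference: 1 − 1 = 0.00

0.00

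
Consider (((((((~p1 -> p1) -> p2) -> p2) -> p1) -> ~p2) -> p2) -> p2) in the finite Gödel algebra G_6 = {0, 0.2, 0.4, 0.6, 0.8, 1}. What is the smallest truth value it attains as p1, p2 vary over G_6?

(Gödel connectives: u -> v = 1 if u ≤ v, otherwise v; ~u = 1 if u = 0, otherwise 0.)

0.20

The minimum is attained at p1 = 0.2, p2 = 0.2:
  ~p1: Gödel ¬ of 0.2 = 0 (operand ≠ 0)
  (~p1 -> p1): 0 ≤ 0.2, so result = 1
  ((~p1 -> p1) -> p2): 1 > 0.2, so result = 0.2
  (((~p1 -> p1) -> p2) -> p2): 0.2 ≤ 0.2, so result = 1
  ((((~p1 -> p1) -> p2) -> p2) -> p1): 1 > 0.2, so result = 0.2
  ~p2: Gödel ¬ of 0.2 = 0 (operand ≠ 0)
  (((((~p1 -> p1) -> p2) -> p2) -> p1) -> ~p2): 0.2 > 0, so result = 0
  ((((((~p1 -> p1) -> p2) -> p2) -> p1) -> ~p2) -> p2): 0 ≤ 0.2, so result = 1
  (((((((~p1 -> p1) -> p2) -> p2) -> p1) -> ~p2) -> p2) -> p2): 1 > 0.2, so result = 0.2
Checking all 36 assignments confirms none give a value below 0.20.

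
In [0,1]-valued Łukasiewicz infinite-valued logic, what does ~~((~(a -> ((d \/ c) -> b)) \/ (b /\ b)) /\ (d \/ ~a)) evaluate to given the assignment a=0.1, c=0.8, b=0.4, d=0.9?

(d \/ c) = max(0.9, 0.8) = 0.9
((d \/ c) -> b): min(1, 1 − 0.9 + 0.4) = 0.5
(a -> ((d \/ c) -> b)): min(1, 1 − 0.1 + 0.5) = 1
~(a -> ((d \/ c) -> b)): Łukasiewicz ¬ gives 1 − 1 = 0
(b /\ b) = min(0.4, 0.4) = 0.4
(~(a -> ((d \/ c) -> b)) \/ (b /\ b)) = max(0, 0.4) = 0.4
~a: Łukasiewicz ¬ gives 1 − 0.1 = 0.9
(d \/ ~a) = max(0.9, 0.9) = 0.9
((~(a -> ((d \/ c) -> b)) \/ (b /\ b)) /\ (d \/ ~a)) = min(0.4, 0.9) = 0.4
~((~(a -> ((d \/ c) -> b)) \/ (b /\ b)) /\ (d \/ ~a)): Łukasiewicz ¬ gives 1 − 0.4 = 0.6
~~((~(a -> ((d \/ c) -> b)) \/ (b /\ b)) /\ (d \/ ~a)): Łukasiewicz ¬ gives 1 − 0.6 = 0.4

0.40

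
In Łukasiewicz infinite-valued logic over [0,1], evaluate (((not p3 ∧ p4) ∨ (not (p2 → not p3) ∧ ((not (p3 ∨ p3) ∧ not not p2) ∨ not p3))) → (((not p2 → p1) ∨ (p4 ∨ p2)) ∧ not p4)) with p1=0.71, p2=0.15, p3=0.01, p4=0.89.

not p3: Łukasiewicz ¬ gives 1 − 0.01 = 0.99
(not p3 ∧ p4) = min(0.99, 0.89) = 0.89
not p3: Łukasiewicz ¬ gives 1 − 0.01 = 0.99
(p2 → not p3): min(1, 1 − 0.15 + 0.99) = 1
not (p2 → not p3): Łukasiewicz ¬ gives 1 − 1 = 0
(p3 ∨ p3) = max(0.01, 0.01) = 0.01
not (p3 ∨ p3): Łukasiewicz ¬ gives 1 − 0.01 = 0.99
not p2: Łukasiewicz ¬ gives 1 − 0.15 = 0.85
not not p2: Łukasiewicz ¬ gives 1 − 0.85 = 0.15
(not (p3 ∨ p3) ∧ not not p2) = min(0.99, 0.15) = 0.15
not p3: Łukasiewicz ¬ gives 1 − 0.01 = 0.99
((not (p3 ∨ p3) ∧ not not p2) ∨ not p3) = max(0.15, 0.99) = 0.99
(not (p2 → not p3) ∧ ((not (p3 ∨ p3) ∧ not not p2) ∨ not p3)) = min(0, 0.99) = 0
((not p3 ∧ p4) ∨ (not (p2 → not p3) ∧ ((not (p3 ∨ p3) ∧ not not p2) ∨ not p3))) = max(0.89, 0) = 0.89
not p2: Łukasiewicz ¬ gives 1 − 0.15 = 0.85
(not p2 → p1): min(1, 1 − 0.85 + 0.71) = 0.86
(p4 ∨ p2) = max(0.89, 0.15) = 0.89
((not p2 → p1) ∨ (p4 ∨ p2)) = max(0.86, 0.89) = 0.89
not p4: Łukasiewicz ¬ gives 1 − 0.89 = 0.11
(((not p2 → p1) ∨ (p4 ∨ p2)) ∧ not p4) = min(0.89, 0.11) = 0.11
(((not p3 ∧ p4) ∨ (not (p2 → not p3) ∧ ((not (p3 ∨ p3) ∧ not not p2) ∨ not p3))) → (((not p2 → p1) ∨ (p4 ∨ p2)) ∧ not p4)): min(1, 1 − 0.89 + 0.11) = 0.22

0.22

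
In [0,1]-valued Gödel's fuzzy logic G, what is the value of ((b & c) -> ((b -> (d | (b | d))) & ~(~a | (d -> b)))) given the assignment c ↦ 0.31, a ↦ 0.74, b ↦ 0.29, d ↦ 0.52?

0.00

(b & c) = min(0.29, 0.31) = 0.29
(b | d) = max(0.29, 0.52) = 0.52
(d | (b | d)) = max(0.52, 0.52) = 0.52
(b -> (d | (b | d))): 0.29 ≤ 0.52, so result = 1
~a: Gödel ¬ of 0.74 = 0 (operand ≠ 0)
(d -> b): 0.52 > 0.29, so result = 0.29
(~a | (d -> b)) = max(0, 0.29) = 0.29
~(~a | (d -> b)): Gödel ¬ of 0.29 = 0 (operand ≠ 0)
((b -> (d | (b | d))) & ~(~a | (d -> b))) = min(1, 0) = 0
((b & c) -> ((b -> (d | (b | d))) & ~(~a | (d -> b)))): 0.29 > 0, so result = 0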